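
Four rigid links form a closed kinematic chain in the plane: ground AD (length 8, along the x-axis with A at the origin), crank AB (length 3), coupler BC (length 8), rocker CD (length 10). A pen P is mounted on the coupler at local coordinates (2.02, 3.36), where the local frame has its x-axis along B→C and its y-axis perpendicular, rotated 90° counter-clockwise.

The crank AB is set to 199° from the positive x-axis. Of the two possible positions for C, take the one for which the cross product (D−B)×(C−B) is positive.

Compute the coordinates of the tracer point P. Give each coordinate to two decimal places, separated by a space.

-5.13 2.20

A=(0,0), D=(8.00,0)
B = A + 3.00·(cos199°, sin199°) = (-2.8366, -0.9767)
|BD| = 10.8805
circle(B,8.00) ∩ circle(D,10.00): a=3.7859, h=7.0475
  candidates: C₊=(0.3014,6.3822) cross=76.680; C₋=(1.5667,-7.6559) cross=-76.680
  mode + wants cross > 0 → take C=(0.3014,6.3822) (cross=76.680)
ex = (C−B)/|BC| = (0.3922,0.9199); ey = (-0.9199,0.3922)
P = B + 2.02·ex + 3.36·ey = (-5.1349,2.1994)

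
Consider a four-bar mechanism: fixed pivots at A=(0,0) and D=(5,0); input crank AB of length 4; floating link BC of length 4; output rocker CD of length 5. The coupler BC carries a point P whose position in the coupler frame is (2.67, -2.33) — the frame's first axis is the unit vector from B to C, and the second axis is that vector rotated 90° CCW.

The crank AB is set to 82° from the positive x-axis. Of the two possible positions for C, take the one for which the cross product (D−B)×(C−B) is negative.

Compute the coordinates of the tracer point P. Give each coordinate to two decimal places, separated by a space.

-2.12 1.64

A=(0,0), D=(5.00,0)
B = A + 4.00·(cos82°, sin82°) = (0.5567, 3.9611)
|BD| = 5.9526
circle(B,4.00) ∩ circle(D,5.00): a=2.2203, h=3.3272
  candidates: C₊=(4.4281,4.9672) cross=19.805; C₋=(0.0000,0.0000) cross=-19.805
  mode - wants cross < 0 → take C=(0.0000,0.0000) (cross=-19.805)
ex = (C−B)/|BC| = (-0.1392,-0.9903); ey = (0.9903,-0.1392)
P = B + 2.67·ex + -2.33·ey = (-2.1222,1.6413)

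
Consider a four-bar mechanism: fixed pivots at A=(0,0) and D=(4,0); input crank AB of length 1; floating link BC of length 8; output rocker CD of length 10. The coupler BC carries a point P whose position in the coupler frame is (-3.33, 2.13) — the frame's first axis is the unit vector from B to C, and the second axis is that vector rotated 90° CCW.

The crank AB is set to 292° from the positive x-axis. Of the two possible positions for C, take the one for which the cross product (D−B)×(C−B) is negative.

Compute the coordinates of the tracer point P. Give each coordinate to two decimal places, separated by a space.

2.91 2.11

A=(0,0), D=(4.00,0)
B = A + 1.00·(cos292°, sin292°) = (0.3746, -0.9272)
|BD| = 3.7421
circle(B,8.00) ∩ circle(D,10.00): a=-2.9391, h=7.4405
  candidates: C₊=(-4.3164,5.5531) cross=27.843; C₋=(-0.6293,-8.8639) cross=-27.843
  mode - wants cross < 0 → take C=(-0.6293,-8.8639) (cross=-27.843)
ex = (C−B)/|BC| = (-0.1255,-0.9921); ey = (0.9921,-0.1255)
P = B + -3.33·ex + 2.13·ey = (2.9056,2.1092)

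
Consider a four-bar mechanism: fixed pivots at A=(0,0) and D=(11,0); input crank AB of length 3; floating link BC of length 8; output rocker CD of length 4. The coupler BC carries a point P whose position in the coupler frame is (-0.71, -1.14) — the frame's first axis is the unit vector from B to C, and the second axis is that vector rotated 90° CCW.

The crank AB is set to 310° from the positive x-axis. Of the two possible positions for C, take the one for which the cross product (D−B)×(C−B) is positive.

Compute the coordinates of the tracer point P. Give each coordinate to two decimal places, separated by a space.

2.10 -3.63

A=(0,0), D=(11.00,0)
B = A + 3.00·(cos310°, sin310°) = (1.9284, -2.2981)
|BD| = 9.3582
circle(B,8.00) ∩ circle(D,4.00): a=7.2437, h=3.3954
  candidates: C₊=(8.1164,2.7722) cross=31.775; C₋=(9.7841,-3.8107) cross=-31.775
  mode + wants cross > 0 → take C=(8.1164,2.7722) (cross=31.775)
ex = (C−B)/|BC| = (0.7735,0.6338); ey = (-0.6338,0.7735)
P = B + -0.71·ex + -1.14·ey = (2.1017,-3.6299)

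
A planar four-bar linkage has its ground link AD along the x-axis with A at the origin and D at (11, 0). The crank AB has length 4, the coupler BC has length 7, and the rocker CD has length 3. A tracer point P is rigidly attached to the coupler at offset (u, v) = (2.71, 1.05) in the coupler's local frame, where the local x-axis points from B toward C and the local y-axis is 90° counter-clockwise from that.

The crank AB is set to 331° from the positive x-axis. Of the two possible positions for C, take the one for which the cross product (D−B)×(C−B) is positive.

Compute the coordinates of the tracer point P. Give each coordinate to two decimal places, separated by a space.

A=(0,0), D=(11.00,0)
B = A + 4.00·(cos331°, sin331°) = (3.4985, -1.9392)
|BD| = 7.7481
circle(B,7.00) ∩ circle(D,3.00): a=6.4553, h=2.7072
  candidates: C₊=(9.0708,2.2974) cross=20.975; C₋=(10.4259,-2.9446) cross=-20.975
  mode + wants cross > 0 → take C=(9.0708,2.2974) (cross=20.975)
ex = (C−B)/|BC| = (0.7960,0.6052); ey = (-0.6052,0.7960)
P = B + 2.71·ex + 1.05·ey = (5.0203,0.5368)

5.02 0.54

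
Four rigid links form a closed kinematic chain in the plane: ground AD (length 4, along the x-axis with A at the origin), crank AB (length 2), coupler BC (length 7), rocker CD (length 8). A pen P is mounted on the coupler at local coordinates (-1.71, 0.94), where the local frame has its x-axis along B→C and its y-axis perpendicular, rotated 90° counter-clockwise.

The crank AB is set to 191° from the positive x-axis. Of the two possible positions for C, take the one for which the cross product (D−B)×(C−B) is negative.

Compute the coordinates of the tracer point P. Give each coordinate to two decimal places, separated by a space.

-1.60 1.54

A=(0,0), D=(4.00,0)
B = A + 2.00·(cos191°, sin191°) = (-1.9633, -0.3816)
|BD| = 5.9755
circle(B,7.00) ∩ circle(D,8.00): a=1.7326, h=6.7822
  candidates: C₊=(-0.6673,6.4974) cross=40.527; C₋=(0.1989,-7.0393) cross=-40.527
  mode - wants cross < 0 → take C=(0.1989,-7.0393) (cross=-40.527)
ex = (C−B)/|BC| = (0.3089,-0.9511); ey = (0.9511,0.3089)
P = B + -1.71·ex + 0.94·ey = (-1.5974,1.5351)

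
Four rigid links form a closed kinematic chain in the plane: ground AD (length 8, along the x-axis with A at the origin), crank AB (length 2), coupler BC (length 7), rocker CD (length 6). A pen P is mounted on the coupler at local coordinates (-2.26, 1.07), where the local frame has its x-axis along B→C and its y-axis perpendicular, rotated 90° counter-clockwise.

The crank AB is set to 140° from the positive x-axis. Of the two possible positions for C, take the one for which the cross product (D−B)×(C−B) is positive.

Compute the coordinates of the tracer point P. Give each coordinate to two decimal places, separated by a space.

A=(0,0), D=(8.00,0)
B = A + 2.00·(cos140°, sin140°) = (-1.5321, 1.2856)
|BD| = 9.6184
circle(B,7.00) ∩ circle(D,6.00): a=5.4850, h=4.3491
  candidates: C₊=(4.4850,4.8626) cross=41.832; C₋=(3.3224,-3.7576) cross=-41.832
  mode + wants cross > 0 → take C=(4.4850,4.8626) (cross=41.832)
ex = (C−B)/|BC| = (0.8596,0.5110); ey = (-0.5110,0.8596)
P = B + -2.26·ex + 1.07·ey = (-4.0215,1.0505)

-4.02 1.05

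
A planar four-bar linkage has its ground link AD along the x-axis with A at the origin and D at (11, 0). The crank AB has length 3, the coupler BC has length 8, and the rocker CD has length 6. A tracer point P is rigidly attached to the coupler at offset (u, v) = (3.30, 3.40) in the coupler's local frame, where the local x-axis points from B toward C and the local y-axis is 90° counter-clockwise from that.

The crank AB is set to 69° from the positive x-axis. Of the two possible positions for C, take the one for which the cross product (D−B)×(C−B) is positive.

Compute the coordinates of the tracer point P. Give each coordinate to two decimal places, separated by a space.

3.03 7.12

A=(0,0), D=(11.00,0)
B = A + 3.00·(cos69°, sin69°) = (1.0751, 2.8007)
|BD| = 10.3125
circle(B,8.00) ∩ circle(D,6.00): a=6.5138, h=4.6444
  candidates: C₊=(8.6054,5.5015) cross=47.895; C₋=(6.0828,-3.4381) cross=-47.895
  mode + wants cross > 0 → take C=(8.6054,5.5015) (cross=47.895)
ex = (C−B)/|BC| = (0.9413,0.3376); ey = (-0.3376,0.9413)
P = B + 3.30·ex + 3.40·ey = (3.0336,7.1152)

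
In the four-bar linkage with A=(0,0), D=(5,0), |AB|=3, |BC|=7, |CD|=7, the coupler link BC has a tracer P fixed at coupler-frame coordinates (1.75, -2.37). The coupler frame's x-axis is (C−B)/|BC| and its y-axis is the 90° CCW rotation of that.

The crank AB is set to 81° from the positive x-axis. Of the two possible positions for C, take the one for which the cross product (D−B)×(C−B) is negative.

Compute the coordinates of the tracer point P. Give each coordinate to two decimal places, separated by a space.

-2.18 1.67

A=(0,0), D=(5.00,0)
B = A + 3.00·(cos81°, sin81°) = (0.4693, 2.9631)
|BD| = 5.4136
circle(B,7.00) ∩ circle(D,7.00): a=2.7068, h=6.4555
  candidates: C₊=(6.2680,6.8842) cross=34.947; C₋=(-0.7987,-3.9211) cross=-34.947
  mode - wants cross < 0 → take C=(-0.7987,-3.9211) (cross=-34.947)
ex = (C−B)/|BC| = (-0.1811,-0.9835); ey = (0.9835,-0.1811)
P = B + 1.75·ex + -2.37·ey = (-2.1785,1.6713)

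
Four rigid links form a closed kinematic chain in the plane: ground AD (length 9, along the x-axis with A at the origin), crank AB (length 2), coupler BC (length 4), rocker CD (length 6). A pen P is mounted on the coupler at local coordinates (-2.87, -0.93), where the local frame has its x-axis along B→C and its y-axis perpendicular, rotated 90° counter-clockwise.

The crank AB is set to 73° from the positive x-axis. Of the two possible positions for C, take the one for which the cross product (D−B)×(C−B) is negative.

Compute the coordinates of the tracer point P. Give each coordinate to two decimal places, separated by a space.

-1.95 3.54

A=(0,0), D=(9.00,0)
B = A + 2.00·(cos73°, sin73°) = (0.5847, 1.9126)
|BD| = 8.6299
circle(B,4.00) ∩ circle(D,6.00): a=3.1562, h=2.4574
  candidates: C₊=(4.2070,3.6094) cross=21.207; C₋=(3.1178,-1.1831) cross=-21.207
  mode - wants cross < 0 → take C=(3.1178,-1.1831) (cross=-21.207)
ex = (C−B)/|BC| = (0.6333,-0.7739); ey = (0.7739,0.6333)
P = B + -2.87·ex + -0.93·ey = (-1.9525,3.5449)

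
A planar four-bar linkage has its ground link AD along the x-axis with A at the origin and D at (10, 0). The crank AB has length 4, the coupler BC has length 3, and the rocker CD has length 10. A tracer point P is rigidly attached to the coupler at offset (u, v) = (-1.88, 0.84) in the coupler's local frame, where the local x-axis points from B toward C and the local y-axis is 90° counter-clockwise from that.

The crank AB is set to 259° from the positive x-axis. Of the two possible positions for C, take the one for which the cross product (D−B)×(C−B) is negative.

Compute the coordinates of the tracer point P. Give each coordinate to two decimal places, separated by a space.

A=(0,0), D=(10.00,0)
B = A + 4.00·(cos259°, sin259°) = (-0.7632, -3.9265)
|BD| = 11.4571
circle(B,3.00) ∩ circle(D,10.00): a=1.7572, h=2.4315
  candidates: C₊=(0.0542,-1.0400) cross=27.858; C₋=(1.7209,-5.6086) cross=-27.858
  mode - wants cross < 0 → take C=(1.7209,-5.6086) (cross=-27.858)
ex = (C−B)/|BC| = (0.8280,-0.5607); ey = (0.5607,0.8280)
P = B + -1.88·ex + 0.84·ey = (-1.8490,-2.1769)

-1.85 -2.18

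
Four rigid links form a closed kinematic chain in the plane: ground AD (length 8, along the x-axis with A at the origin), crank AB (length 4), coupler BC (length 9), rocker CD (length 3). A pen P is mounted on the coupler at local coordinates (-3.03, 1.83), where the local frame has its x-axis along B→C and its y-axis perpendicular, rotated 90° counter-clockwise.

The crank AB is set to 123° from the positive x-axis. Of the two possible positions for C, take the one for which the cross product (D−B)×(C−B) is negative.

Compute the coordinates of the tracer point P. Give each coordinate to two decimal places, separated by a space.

A=(0,0), D=(8.00,0)
B = A + 4.00·(cos123°, sin123°) = (-2.1786, 3.3547)
|BD| = 10.7171
circle(B,9.00) ∩ circle(D,3.00): a=8.7177, h=2.2366
  candidates: C₊=(6.8011,2.7500) cross=23.969; C₋=(5.4009,-1.4983) cross=-23.969
  mode - wants cross < 0 → take C=(5.4009,-1.4983) (cross=-23.969)
ex = (C−B)/|BC| = (0.8422,-0.5392); ey = (0.5392,0.8422)
P = B + -3.03·ex + 1.83·ey = (-3.7435,6.5297)

-3.74 6.53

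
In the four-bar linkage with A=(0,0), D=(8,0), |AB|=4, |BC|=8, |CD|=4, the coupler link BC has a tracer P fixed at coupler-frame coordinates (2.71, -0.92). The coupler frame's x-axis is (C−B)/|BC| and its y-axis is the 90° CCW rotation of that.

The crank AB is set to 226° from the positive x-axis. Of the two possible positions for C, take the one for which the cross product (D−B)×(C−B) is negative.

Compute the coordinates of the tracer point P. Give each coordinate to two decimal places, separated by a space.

A=(0,0), D=(8.00,0)
B = A + 4.00·(cos226°, sin226°) = (-2.7786, -2.8774)
|BD| = 11.1561
circle(B,8.00) ∩ circle(D,4.00): a=7.7293, h=2.0633
  candidates: C₊=(4.1570,1.1097) cross=23.019; C₋=(5.2214,-2.8774) cross=-23.019
  mode - wants cross < 0 → take C=(5.2214,-2.8774) (cross=-23.019)
ex = (C−B)/|BC| = (1.0000,-0.0000); ey = (0.0000,1.0000)
P = B + 2.71·ex + -0.92·ey = (-0.0686,-3.7974)

-0.07 -3.80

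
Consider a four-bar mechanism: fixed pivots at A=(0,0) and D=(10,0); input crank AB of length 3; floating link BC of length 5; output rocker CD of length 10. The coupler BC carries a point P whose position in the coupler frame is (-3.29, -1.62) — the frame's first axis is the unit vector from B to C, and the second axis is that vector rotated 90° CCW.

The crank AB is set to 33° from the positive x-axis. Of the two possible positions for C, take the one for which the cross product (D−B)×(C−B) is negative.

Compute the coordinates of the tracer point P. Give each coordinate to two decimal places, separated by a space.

A=(0,0), D=(10.00,0)
B = A + 3.00·(cos33°, sin33°) = (2.5160, 1.6339)
|BD| = 7.6603
circle(B,5.00) ∩ circle(D,10.00): a=-1.0653, h=4.8852
  candidates: C₊=(2.5173,6.6339) cross=37.422; C₋=(0.4333,-2.9117) cross=-37.422
  mode - wants cross < 0 → take C=(0.4333,-2.9117) (cross=-37.422)
ex = (C−B)/|BC| = (-0.4165,-0.9091); ey = (0.9091,-0.4165)
P = B + -3.29·ex + -1.62·ey = (2.4137,5.2997)

2.41 5.30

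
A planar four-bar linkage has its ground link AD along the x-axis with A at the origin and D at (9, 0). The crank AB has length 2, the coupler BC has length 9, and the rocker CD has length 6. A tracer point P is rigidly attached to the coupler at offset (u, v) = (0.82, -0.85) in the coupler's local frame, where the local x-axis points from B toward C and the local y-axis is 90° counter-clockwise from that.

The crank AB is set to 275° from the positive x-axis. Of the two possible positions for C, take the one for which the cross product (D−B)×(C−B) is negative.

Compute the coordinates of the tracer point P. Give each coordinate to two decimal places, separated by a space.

A=(0,0), D=(9.00,0)
B = A + 2.00·(cos275°, sin275°) = (0.1743, -1.9924)
|BD| = 9.0478
circle(B,9.00) ∩ circle(D,6.00): a=7.0107, h=5.6436
  candidates: C₊=(5.7701,5.0565) cross=51.062; C₋=(8.2557,-5.9537) cross=-51.062
  mode - wants cross < 0 → take C=(8.2557,-5.9537) (cross=-51.062)
ex = (C−B)/|BC| = (0.8979,-0.4401); ey = (0.4401,0.8979)
P = B + 0.82·ex + -0.85·ey = (0.5365,-3.1165)

0.54 -3.12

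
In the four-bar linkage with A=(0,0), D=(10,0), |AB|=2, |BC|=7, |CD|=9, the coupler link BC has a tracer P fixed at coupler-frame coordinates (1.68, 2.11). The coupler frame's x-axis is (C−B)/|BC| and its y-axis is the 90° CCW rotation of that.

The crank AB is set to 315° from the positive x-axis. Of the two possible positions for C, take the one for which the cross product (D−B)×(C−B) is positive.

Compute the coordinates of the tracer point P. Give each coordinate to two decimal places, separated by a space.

-0.31 0.66

A=(0,0), D=(10.00,0)
B = A + 2.00·(cos315°, sin315°) = (1.4142, -1.4142)
|BD| = 8.7015
circle(B,7.00) ∩ circle(D,9.00): a=2.5120, h=6.5338
  candidates: C₊=(2.8309,5.4409) cross=56.853; C₋=(4.9547,-7.4528) cross=-56.853
  mode + wants cross > 0 → take C=(2.8309,5.4409) (cross=56.853)
ex = (C−B)/|BC| = (0.2024,0.9793); ey = (-0.9793,0.2024)
P = B + 1.68·ex + 2.11·ey = (-0.3121,0.6580)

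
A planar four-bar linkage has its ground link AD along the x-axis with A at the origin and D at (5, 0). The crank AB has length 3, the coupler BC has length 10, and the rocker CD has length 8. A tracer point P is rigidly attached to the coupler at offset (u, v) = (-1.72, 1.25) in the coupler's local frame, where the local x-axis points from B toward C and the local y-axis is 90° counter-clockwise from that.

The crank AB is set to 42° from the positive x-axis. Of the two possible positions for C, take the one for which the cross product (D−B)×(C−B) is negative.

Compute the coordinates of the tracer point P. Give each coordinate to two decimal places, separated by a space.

3.22 3.89

A=(0,0), D=(5.00,0)
B = A + 3.00·(cos42°, sin42°) = (2.2294, 2.0074)
|BD| = 3.4214
circle(B,10.00) ∩ circle(D,8.00): a=6.9718, h=7.1690
  candidates: C₊=(12.0813,3.7223) cross=24.528; C₋=(3.6688,-7.8885) cross=-24.528
  mode - wants cross < 0 → take C=(3.6688,-7.8885) (cross=-24.528)
ex = (C−B)/|BC| = (0.1439,-0.9896); ey = (0.9896,0.1439)
P = B + -1.72·ex + 1.25·ey = (3.2188,3.8894)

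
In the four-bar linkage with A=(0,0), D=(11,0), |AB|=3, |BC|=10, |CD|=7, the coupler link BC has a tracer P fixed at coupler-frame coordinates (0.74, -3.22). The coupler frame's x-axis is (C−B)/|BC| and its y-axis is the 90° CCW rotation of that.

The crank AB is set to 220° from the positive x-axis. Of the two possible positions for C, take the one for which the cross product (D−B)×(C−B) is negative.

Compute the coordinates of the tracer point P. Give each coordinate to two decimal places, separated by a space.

-2.83 -5.19

A=(0,0), D=(11.00,0)
B = A + 3.00·(cos220°, sin220°) = (-2.2981, -1.9284)
|BD| = 13.4372
circle(B,10.00) ∩ circle(D,7.00): a=8.6163, h=5.0753
  candidates: C₊=(5.5006,4.3310) cross=68.198; C₋=(6.9574,-5.7146) cross=-68.198
  mode - wants cross < 0 → take C=(6.9574,-5.7146) (cross=-68.198)
ex = (C−B)/|BC| = (0.9255,-0.3786); ey = (0.3786,0.9255)
P = B + 0.74·ex + -3.22·ey = (-2.8324,-5.1888)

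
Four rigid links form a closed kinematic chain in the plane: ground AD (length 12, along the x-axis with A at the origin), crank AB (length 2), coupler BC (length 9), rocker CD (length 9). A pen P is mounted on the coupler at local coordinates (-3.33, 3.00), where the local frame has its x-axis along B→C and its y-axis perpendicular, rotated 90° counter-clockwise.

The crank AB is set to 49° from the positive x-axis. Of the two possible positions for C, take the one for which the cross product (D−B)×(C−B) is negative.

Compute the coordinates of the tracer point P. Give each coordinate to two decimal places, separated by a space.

2.34 5.87

A=(0,0), D=(12.00,0)
B = A + 2.00·(cos49°, sin49°) = (1.3121, 1.5094)
|BD| = 10.7939
circle(B,9.00) ∩ circle(D,9.00): a=5.3970, h=7.2023
  candidates: C₊=(7.6632,7.8862) cross=77.741; C₋=(5.6489,-6.3768) cross=-77.741
  mode - wants cross < 0 → take C=(5.6489,-6.3768) (cross=-77.741)
ex = (C−B)/|BC| = (0.4819,-0.8762); ey = (0.8762,0.4819)
P = B + -3.33·ex + 3.00·ey = (2.3362,5.8729)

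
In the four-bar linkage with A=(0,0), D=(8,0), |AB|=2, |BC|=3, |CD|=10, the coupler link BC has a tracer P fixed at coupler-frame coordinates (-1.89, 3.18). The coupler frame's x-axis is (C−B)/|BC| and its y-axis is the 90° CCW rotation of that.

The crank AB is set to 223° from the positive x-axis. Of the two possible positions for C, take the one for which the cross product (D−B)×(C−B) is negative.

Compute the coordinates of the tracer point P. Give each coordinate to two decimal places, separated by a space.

1.40 0.98

A=(0,0), D=(8.00,0)
B = A + 2.00·(cos223°, sin223°) = (-1.4627, -1.3640)
|BD| = 9.5605
circle(B,3.00) ∩ circle(D,10.00): a=0.0211, h=2.9999
  candidates: C₊=(-1.8698,1.6083) cross=28.681; C₋=(-1.0138,-4.3302) cross=-28.681
  mode - wants cross < 0 → take C=(-1.0138,-4.3302) (cross=-28.681)
ex = (C−B)/|BC| = (0.1496,-0.9887); ey = (0.9887,0.1496)
P = B + -1.89·ex + 3.18·ey = (1.3987,0.9805)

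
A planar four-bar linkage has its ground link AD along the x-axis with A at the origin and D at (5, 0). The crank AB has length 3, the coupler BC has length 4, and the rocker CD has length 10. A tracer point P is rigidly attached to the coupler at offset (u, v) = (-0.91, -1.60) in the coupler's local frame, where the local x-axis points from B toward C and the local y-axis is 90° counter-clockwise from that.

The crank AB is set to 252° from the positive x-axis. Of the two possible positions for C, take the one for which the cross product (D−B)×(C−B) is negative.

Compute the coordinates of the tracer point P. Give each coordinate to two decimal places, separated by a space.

A=(0,0), D=(5.00,0)
B = A + 3.00·(cos252°, sin252°) = (-0.9271, -2.8532)
|BD| = 6.5780
circle(B,4.00) ∩ circle(D,10.00): a=-3.0959, h=2.5329
  candidates: C₊=(-4.8152,-1.9137) cross=16.661; C₋=(-2.6179,-6.4782) cross=-16.661
  mode - wants cross < 0 → take C=(-2.6179,-6.4782) (cross=-16.661)
ex = (C−B)/|BC| = (-0.4227,-0.9063); ey = (0.9063,-0.4227)
P = B + -0.91·ex + -1.60·ey = (-1.9924,-1.3521)

-1.99 -1.35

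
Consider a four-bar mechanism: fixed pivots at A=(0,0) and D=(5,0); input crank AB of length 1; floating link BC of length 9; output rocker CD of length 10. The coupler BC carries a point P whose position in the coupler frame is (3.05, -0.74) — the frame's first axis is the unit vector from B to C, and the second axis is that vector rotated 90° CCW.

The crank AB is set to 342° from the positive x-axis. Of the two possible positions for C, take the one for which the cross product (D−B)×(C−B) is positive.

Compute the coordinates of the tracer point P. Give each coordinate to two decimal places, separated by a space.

A=(0,0), D=(5.00,0)
B = A + 1.00·(cos342°, sin342°) = (0.9511, -0.3090)
|BD| = 4.0607
circle(B,9.00) ∩ circle(D,10.00): a=-0.3091, h=8.9947
  candidates: C₊=(-0.0417,8.6361) cross=36.525; C₋=(1.3273,-9.3011) cross=-36.525
  mode + wants cross > 0 → take C=(-0.0417,8.6361) (cross=36.525)
ex = (C−B)/|BC| = (-0.1103,0.9939); ey = (-0.9939,-0.1103)
P = B + 3.05·ex + -0.74·ey = (1.3501,2.8040)

1.35 2.80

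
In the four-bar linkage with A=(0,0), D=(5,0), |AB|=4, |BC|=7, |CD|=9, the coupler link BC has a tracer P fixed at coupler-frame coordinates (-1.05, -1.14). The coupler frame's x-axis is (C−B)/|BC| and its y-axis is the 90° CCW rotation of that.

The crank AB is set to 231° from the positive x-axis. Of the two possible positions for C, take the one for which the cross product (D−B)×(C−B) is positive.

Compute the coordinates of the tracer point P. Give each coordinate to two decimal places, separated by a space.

-1.29 -4.06

A=(0,0), D=(5.00,0)
B = A + 4.00·(cos231°, sin231°) = (-2.5173, -3.1086)
|BD| = 8.1347
circle(B,7.00) ∩ circle(D,9.00): a=2.1004, h=6.6774
  candidates: C₊=(-3.1280,3.8647) cross=54.319; C₋=(1.9755,-8.4766) cross=-54.319
  mode + wants cross > 0 → take C=(-3.1280,3.8647) (cross=54.319)
ex = (C−B)/|BC| = (-0.0872,0.9962); ey = (-0.9962,-0.0872)
P = B + -1.05·ex + -1.14·ey = (-1.2900,-4.0551)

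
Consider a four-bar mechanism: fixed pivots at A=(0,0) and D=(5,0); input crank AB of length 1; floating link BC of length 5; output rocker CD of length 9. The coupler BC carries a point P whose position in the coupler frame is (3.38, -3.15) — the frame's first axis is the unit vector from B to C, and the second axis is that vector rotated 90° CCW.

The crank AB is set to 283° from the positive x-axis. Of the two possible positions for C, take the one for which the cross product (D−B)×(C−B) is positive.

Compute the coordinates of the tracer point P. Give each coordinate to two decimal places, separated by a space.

A=(0,0), D=(5.00,0)
B = A + 1.00·(cos283°, sin283°) = (0.2250, -0.9744)
|BD| = 4.8734
circle(B,5.00) ∩ circle(D,9.00): a=-3.3087, h=3.7487
  candidates: C₊=(-3.7664,2.0371) cross=18.269; C₋=(-2.2675,-5.3089) cross=-18.269
  mode + wants cross > 0 → take C=(-3.7664,2.0371) (cross=18.269)
ex = (C−B)/|BC| = (-0.7983,0.6023); ey = (-0.6023,-0.7983)
P = B + 3.38·ex + -3.15·ey = (-0.5760,3.5759)

-0.58 3.58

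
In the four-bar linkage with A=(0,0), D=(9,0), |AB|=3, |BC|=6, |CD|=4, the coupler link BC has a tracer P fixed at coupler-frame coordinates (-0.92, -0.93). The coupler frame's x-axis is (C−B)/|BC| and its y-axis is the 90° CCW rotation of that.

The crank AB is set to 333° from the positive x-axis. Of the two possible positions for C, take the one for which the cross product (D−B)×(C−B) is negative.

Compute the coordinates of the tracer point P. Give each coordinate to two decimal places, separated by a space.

A=(0,0), D=(9.00,0)
B = A + 3.00·(cos333°, sin333°) = (2.6730, -1.3620)
|BD| = 6.4719
circle(B,6.00) ∩ circle(D,4.00): a=4.7811, h=3.6251
  candidates: C₊=(6.5842,3.1881) cross=23.461; C₋=(8.1099,-3.8997) cross=-23.461
  mode - wants cross < 0 → take C=(8.1099,-3.8997) (cross=-23.461)
ex = (C−B)/|BC| = (0.9061,-0.4230); ey = (0.4230,0.9061)
P = B + -0.92·ex + -0.93·ey = (1.4460,-1.8156)

1.45 -1.82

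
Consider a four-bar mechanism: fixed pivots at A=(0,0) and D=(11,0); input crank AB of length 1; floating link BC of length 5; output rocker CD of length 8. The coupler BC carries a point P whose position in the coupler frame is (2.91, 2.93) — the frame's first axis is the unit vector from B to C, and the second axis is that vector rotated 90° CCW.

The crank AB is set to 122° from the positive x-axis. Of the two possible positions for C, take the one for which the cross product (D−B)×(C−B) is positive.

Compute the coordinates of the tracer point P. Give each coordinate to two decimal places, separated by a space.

A=(0,0), D=(11.00,0)
B = A + 1.00·(cos122°, sin122°) = (-0.5299, 0.8480)
|BD| = 11.5611
circle(B,5.00) ∩ circle(D,8.00): a=4.0938, h=2.8706
  candidates: C₊=(3.7635,3.4106) cross=33.188; C₋=(3.3423,-2.3151) cross=-33.188
  mode + wants cross > 0 → take C=(3.7635,3.4106) (cross=33.188)
ex = (C−B)/|BC| = (0.8587,0.5125); ey = (-0.5125,0.8587)
P = B + 2.91·ex + 2.93·ey = (0.4671,4.8554)

0.47 4.86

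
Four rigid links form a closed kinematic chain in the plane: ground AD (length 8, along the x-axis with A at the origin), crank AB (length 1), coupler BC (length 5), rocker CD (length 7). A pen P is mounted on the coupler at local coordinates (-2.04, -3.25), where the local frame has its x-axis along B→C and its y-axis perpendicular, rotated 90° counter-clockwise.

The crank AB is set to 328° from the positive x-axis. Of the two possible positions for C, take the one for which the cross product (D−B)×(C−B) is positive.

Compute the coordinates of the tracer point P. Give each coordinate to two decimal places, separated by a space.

A=(0,0), D=(8.00,0)
B = A + 1.00·(cos328°, sin328°) = (0.8480, -0.5299)
|BD| = 7.1716
circle(B,5.00) ∩ circle(D,7.00): a=1.9125, h=4.6198
  candidates: C₊=(2.4140,4.2185) cross=33.131; C₋=(3.0967,-4.9957) cross=-33.131
  mode + wants cross > 0 → take C=(2.4140,4.2185) (cross=33.131)
ex = (C−B)/|BC| = (0.3132,0.9497); ey = (-0.9497,0.3132)
P = B + -2.04·ex + -3.25·ey = (3.2957,-3.4851)

3.30 -3.49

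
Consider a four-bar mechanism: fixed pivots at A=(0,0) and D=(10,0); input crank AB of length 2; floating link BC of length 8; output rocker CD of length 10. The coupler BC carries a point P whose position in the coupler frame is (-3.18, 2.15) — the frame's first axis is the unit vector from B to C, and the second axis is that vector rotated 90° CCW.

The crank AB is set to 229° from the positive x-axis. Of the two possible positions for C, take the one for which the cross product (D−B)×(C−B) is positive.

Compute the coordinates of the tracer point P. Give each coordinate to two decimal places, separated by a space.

-4.55 -3.57

A=(0,0), D=(10.00,0)
B = A + 2.00·(cos229°, sin229°) = (-1.3121, -1.5094)
|BD| = 11.4124
circle(B,8.00) ∩ circle(D,10.00): a=4.1290, h=6.8521
  candidates: C₊=(1.8743,5.8286) cross=78.199; C₋=(3.6868,-7.7553) cross=-78.199
  mode + wants cross > 0 → take C=(1.8743,5.8286) (cross=78.199)
ex = (C−B)/|BC| = (0.3983,0.9173); ey = (-0.9173,0.3983)
P = B + -3.18·ex + 2.15·ey = (-4.5508,-3.5699)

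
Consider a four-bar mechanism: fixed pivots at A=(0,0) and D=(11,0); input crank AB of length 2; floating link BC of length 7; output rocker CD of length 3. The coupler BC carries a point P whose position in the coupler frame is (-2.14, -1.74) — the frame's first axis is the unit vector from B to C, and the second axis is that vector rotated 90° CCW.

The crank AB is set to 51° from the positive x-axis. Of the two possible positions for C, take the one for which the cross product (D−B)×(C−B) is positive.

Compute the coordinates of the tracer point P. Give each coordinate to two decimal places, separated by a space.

-0.97 -0.07

A=(0,0), D=(11.00,0)
B = A + 2.00·(cos51°, sin51°) = (1.2586, 1.5543)
|BD| = 9.8646
circle(B,7.00) ∩ circle(D,3.00): a=6.9597, h=0.7496
  candidates: C₊=(8.2496,1.1980) cross=7.395; C₋=(8.0133,-0.2826) cross=-7.395
  mode + wants cross > 0 → take C=(8.2496,1.1980) (cross=7.395)
ex = (C−B)/|BC| = (0.9987,-0.0509); ey = (0.0509,0.9987)
P = B + -2.14·ex + -1.74·ey = (-0.9672,-0.0745)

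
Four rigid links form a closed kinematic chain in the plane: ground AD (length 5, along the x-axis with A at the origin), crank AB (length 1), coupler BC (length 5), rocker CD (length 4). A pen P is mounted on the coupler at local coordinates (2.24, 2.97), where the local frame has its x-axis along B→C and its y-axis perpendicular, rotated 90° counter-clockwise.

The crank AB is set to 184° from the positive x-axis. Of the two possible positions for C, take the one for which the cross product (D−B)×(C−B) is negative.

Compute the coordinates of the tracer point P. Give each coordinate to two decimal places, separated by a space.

A=(0,0), D=(5.00,0)
B = A + 1.00·(cos184°, sin184°) = (-0.9976, -0.0698)
|BD| = 5.9980
circle(B,5.00) ∩ circle(D,4.00): a=3.7492, h=3.3081
  candidates: C₊=(2.7129,3.2817) cross=19.842; C₋=(2.7899,-3.3340) cross=-19.842
  mode - wants cross < 0 → take C=(2.7899,-3.3340) (cross=-19.842)
ex = (C−B)/|BC| = (0.7575,-0.6528); ey = (0.6528,0.7575)
P = B + 2.24·ex + 2.97·ey = (2.6382,0.7176)

2.64 0.72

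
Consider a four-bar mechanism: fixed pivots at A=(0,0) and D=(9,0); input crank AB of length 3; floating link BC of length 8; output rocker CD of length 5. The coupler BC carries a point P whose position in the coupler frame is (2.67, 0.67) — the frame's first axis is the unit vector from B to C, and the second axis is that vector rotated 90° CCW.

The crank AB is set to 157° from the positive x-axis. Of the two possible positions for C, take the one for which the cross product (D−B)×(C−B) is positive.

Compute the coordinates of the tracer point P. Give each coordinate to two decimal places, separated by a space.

A=(0,0), D=(9.00,0)
B = A + 3.00·(cos157°, sin157°) = (-2.7615, 1.1722)
|BD| = 11.8198
circle(B,8.00) ∩ circle(D,5.00): a=7.5597, h=2.6175
  candidates: C₊=(5.0205,3.0271) cross=30.939; C₋=(4.5013,-2.1821) cross=-30.939
  mode + wants cross > 0 → take C=(5.0205,3.0271) (cross=30.939)
ex = (C−B)/|BC| = (0.9727,0.2319); ey = (-0.2319,0.9727)
P = B + 2.67·ex + 0.67·ey = (-0.3196,2.4430)

-0.32 2.44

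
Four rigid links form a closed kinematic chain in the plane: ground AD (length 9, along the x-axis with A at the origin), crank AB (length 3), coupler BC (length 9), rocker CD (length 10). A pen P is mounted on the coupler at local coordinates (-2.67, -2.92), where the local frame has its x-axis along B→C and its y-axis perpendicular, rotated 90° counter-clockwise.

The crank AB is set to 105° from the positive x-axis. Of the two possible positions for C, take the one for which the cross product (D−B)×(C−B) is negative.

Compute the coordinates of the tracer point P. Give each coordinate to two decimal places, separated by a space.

A=(0,0), D=(9.00,0)
B = A + 3.00·(cos105°, sin105°) = (-0.7765, 2.8978)
|BD| = 10.1969
circle(B,9.00) ∩ circle(D,10.00): a=4.1668, h=7.9773
  candidates: C₊=(5.4855,9.3621) cross=81.344; C₋=(0.9515,-5.9348) cross=-81.344
  mode - wants cross < 0 → take C=(0.9515,-5.9348) (cross=-81.344)
ex = (C−B)/|BC| = (0.1920,-0.9814); ey = (0.9814,0.1920)
P = B + -2.67·ex + -2.92·ey = (-4.1548,4.9575)

-4.15 4.96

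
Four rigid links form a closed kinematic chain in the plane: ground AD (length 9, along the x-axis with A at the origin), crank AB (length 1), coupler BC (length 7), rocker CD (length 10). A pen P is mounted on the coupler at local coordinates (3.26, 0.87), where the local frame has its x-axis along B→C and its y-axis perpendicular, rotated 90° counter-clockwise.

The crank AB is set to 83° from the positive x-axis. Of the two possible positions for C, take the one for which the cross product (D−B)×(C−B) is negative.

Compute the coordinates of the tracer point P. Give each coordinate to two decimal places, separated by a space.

1.38 -2.14

A=(0,0), D=(9.00,0)
B = A + 1.00·(cos83°, sin83°) = (0.1219, 0.9925)
|BD| = 8.9334
circle(B,7.00) ∩ circle(D,10.00): a=1.6123, h=6.8118
  candidates: C₊=(2.4810,7.5830) cross=60.853; C₋=(0.9673,-5.9562) cross=-60.853
  mode - wants cross < 0 → take C=(0.9673,-5.9562) (cross=-60.853)
ex = (C−B)/|BC| = (0.1208,-0.9927); ey = (0.9927,0.1208)
P = B + 3.26·ex + 0.87·ey = (1.3792,-2.1385)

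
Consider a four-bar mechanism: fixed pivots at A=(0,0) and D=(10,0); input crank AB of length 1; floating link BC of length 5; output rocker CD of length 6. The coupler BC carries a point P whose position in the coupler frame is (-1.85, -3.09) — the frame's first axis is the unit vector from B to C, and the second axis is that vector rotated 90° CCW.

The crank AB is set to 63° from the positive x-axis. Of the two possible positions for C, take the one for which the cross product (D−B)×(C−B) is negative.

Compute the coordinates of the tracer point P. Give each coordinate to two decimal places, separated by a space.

A=(0,0), D=(10.00,0)
B = A + 1.00·(cos63°, sin63°) = (0.4540, 0.8910)
|BD| = 9.5875
circle(B,5.00) ∩ circle(D,6.00): a=4.2201, h=2.6816
  candidates: C₊=(4.9050,3.1688) cross=25.710; C₋=(4.4066,-2.1712) cross=-25.710
  mode - wants cross < 0 → take C=(4.4066,-2.1712) (cross=-25.710)
ex = (C−B)/|BC| = (0.7905,-0.6124); ey = (0.6124,0.7905)
P = B + -1.85·ex + -3.09·ey = (-2.9009,-0.4187)

-2.90 -0.42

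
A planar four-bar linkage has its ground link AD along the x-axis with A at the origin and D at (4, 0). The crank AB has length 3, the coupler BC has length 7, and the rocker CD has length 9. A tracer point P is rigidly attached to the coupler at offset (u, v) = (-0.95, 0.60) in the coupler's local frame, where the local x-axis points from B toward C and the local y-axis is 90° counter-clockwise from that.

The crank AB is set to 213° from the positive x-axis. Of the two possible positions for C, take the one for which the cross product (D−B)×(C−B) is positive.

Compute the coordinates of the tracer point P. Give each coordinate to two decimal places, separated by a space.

A=(0,0), D=(4.00,0)
B = A + 3.00·(cos213°, sin213°) = (-2.5160, -1.6339)
|BD| = 6.7177
circle(B,7.00) ∩ circle(D,9.00): a=0.9771, h=6.9315
  candidates: C₊=(-3.2541,5.3271) cross=46.564; C₋=(0.1177,-8.1196) cross=-46.564
  mode + wants cross > 0 → take C=(-3.2541,5.3271) (cross=46.564)
ex = (C−B)/|BC| = (-0.1054,0.9944); ey = (-0.9944,-0.1054)
P = B + -0.95·ex + 0.60·ey = (-3.0125,-2.6419)

-3.01 -2.64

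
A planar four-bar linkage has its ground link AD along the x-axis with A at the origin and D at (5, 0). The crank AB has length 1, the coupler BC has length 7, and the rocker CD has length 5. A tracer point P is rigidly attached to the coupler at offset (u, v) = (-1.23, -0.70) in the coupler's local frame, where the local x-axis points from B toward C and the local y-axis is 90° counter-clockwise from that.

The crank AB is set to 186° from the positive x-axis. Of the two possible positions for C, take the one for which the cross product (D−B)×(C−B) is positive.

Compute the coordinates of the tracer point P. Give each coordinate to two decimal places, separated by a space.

A=(0,0), D=(5.00,0)
B = A + 1.00·(cos186°, sin186°) = (-0.9945, -0.1045)
|BD| = 5.9954
circle(B,7.00) ∩ circle(D,5.00): a=4.9992, h=4.8998
  candidates: C₊=(3.9185,4.8816) cross=29.376; C₋=(4.0894,-4.9164) cross=-29.376
  mode + wants cross > 0 → take C=(3.9185,4.8816) (cross=29.376)
ex = (C−B)/|BC| = (0.7019,0.7123); ey = (-0.7123,0.7019)
P = B + -1.23·ex + -0.70·ey = (-1.3592,-1.4720)

-1.36 -1.47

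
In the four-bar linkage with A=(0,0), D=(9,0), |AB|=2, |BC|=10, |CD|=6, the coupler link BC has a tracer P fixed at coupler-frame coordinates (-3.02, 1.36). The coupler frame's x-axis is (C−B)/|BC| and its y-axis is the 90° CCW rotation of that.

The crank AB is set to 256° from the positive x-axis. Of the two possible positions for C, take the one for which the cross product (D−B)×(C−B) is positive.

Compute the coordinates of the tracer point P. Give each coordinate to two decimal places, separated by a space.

A=(0,0), D=(9.00,0)
B = A + 2.00·(cos256°, sin256°) = (-0.4838, -1.9406)
|BD| = 9.6804
circle(B,10.00) ∩ circle(D,6.00): a=8.1458, h=5.8005
  candidates: C₊=(6.3338,5.3751) cross=56.150; C₋=(8.6594,-5.9903) cross=-56.150
  mode + wants cross > 0 → take C=(6.3338,5.3751) (cross=56.150)
ex = (C−B)/|BC| = (0.6818,0.7316); ey = (-0.7316,0.6818)
P = B + -3.02·ex + 1.36·ey = (-3.5377,-3.2227)

-3.54 -3.22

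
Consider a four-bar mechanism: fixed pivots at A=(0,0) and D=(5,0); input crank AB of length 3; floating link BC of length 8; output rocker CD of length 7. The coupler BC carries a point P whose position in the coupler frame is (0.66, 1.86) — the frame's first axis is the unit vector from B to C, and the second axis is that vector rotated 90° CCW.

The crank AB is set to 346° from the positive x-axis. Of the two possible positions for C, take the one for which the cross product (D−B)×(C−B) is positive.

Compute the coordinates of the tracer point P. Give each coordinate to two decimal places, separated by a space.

1.29 0.39

A=(0,0), D=(5.00,0)
B = A + 3.00·(cos346°, sin346°) = (2.9109, -0.7258)
|BD| = 2.2116
circle(B,8.00) ∩ circle(D,7.00): a=4.4970, h=6.6164
  candidates: C₊=(4.9876,7.0000) cross=14.633; C₋=(9.3301,-5.5000) cross=-14.633
  mode + wants cross > 0 → take C=(4.9876,7.0000) (cross=14.633)
ex = (C−B)/|BC| = (0.2596,0.9657); ey = (-0.9657,0.2596)
P = B + 0.66·ex + 1.86·ey = (1.2860,0.3944)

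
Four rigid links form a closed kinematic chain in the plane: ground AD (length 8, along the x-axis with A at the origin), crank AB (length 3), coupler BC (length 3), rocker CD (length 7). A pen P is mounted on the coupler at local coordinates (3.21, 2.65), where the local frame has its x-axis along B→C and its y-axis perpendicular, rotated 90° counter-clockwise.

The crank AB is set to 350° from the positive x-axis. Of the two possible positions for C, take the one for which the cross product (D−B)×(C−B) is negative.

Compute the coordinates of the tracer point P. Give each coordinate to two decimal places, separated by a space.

4.20 -4.49

A=(0,0), D=(8.00,0)
B = A + 3.00·(cos350°, sin350°) = (2.9544, -0.5209)
|BD| = 5.0724
circle(B,3.00) ∩ circle(D,7.00): a=-1.4067, h=2.6497
  candidates: C₊=(1.2830,1.9703) cross=13.441; C₋=(1.8273,-3.3012) cross=-13.441
  mode - wants cross < 0 → take C=(1.8273,-3.3012) (cross=-13.441)
ex = (C−B)/|BC| = (-0.3757,-0.9267); ey = (0.9267,-0.3757)
P = B + 3.21·ex + 2.65·ey = (4.2042,-4.4914)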